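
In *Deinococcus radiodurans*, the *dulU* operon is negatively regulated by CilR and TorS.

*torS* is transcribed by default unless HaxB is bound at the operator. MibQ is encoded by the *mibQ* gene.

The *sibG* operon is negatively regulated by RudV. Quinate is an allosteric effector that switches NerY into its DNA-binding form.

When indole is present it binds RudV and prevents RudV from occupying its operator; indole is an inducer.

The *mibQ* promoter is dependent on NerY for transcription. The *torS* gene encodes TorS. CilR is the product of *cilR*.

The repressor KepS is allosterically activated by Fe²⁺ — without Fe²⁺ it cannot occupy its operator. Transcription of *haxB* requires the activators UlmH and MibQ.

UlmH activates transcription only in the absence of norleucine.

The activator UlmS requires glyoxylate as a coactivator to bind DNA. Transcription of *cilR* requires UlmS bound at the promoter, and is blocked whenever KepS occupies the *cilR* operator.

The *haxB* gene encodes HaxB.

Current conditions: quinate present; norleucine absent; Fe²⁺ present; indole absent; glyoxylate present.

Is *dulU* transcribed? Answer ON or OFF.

ON

Glyoxylate is present, so UlmS is active.
Fe²⁺ is present, so KepS is active.
With repressor KepS bound, *cilR* is not transcribed.
So CilR is not produced.
Norleucine is absent, so UlmH is active.
Quinate is present, so NerY is active.
No repressor is bound and NerY is active, so *mibQ* is transcribed.
So MibQ is produced and active.
No repressor is bound and UlmH and MibQ are active, so *haxB* is transcribed.
So HaxB is produced and active.
With repressor HaxB bound, *torS* is not transcribed.
So TorS is not produced.
With no repressor bound, *dulU* is transcribed.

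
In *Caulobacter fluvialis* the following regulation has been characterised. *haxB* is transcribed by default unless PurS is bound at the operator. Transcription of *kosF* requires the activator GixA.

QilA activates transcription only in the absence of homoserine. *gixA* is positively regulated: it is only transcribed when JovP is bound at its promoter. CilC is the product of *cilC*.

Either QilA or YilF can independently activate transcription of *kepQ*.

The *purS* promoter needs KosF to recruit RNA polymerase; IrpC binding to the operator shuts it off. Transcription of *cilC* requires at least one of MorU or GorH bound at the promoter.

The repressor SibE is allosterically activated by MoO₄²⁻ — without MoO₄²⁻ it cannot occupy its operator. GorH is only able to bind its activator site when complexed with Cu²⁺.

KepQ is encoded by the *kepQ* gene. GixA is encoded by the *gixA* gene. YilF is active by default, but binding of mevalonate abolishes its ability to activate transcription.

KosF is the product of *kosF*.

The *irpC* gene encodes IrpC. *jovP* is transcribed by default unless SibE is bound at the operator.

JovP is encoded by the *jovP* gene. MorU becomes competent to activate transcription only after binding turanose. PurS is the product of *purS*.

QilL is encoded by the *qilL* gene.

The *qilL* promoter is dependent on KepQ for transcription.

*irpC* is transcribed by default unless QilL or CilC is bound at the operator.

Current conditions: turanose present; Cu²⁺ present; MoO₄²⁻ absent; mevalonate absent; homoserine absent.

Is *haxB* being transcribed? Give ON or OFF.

OFF

MoO₄²⁻ is absent, so SibE is inactive.
With no repressor bound, *jovP* is transcribed.
So JovP is produced and active.
No repressor is bound and JovP is active, so *gixA* is transcribed.
So GixA is produced and active.
No repressor is bound and GixA is active, so *kosF* is transcribed.
So KosF is produced and active.
Homoserine is absent, so QilA is active.
Mevalonate is absent, so YilF is active.
Activator QilA is present, so *kepQ* is transcribed.
So KepQ is produced and active.
No repressor is bound and KepQ is active, so *qilL* is transcribed.
So QilL is produced and active.
Turanose is present, so MorU is active.
Cu²⁺ is present, so GorH is active.
Activator MorU is present, so *cilC* is transcribed.
So CilC is produced and active.
With repressor QilL bound, *irpC* is not transcribed.
So IrpC is not produced.
No repressor is bound and KosF is active, so *purS* is transcribed.
So PurS is produced and active.
With repressor PurS bound, *haxB* is not transcribed.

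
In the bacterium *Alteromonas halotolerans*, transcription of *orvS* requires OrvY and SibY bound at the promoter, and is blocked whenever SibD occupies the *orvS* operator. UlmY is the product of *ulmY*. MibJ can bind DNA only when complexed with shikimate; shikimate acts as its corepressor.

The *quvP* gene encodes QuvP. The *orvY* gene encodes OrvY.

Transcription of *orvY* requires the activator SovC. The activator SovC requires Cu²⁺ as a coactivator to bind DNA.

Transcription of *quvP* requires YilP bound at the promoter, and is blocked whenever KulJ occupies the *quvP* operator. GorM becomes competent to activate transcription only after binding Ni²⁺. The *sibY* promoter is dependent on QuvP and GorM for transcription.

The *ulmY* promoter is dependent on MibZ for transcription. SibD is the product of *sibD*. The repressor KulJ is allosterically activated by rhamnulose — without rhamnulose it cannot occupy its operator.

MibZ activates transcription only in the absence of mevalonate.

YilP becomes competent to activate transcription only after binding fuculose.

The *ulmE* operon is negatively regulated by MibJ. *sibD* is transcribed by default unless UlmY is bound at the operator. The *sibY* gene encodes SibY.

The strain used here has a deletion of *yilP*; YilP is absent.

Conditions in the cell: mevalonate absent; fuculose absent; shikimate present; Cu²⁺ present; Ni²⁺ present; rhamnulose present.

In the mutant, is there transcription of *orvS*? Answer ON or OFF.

Cu²⁺ is present, so SovC is active.
No repressor is bound and SovC is active, so *orvY* is transcribed.
So OrvY is produced and active.
Mevalonate is absent, so MibZ is active.
No repressor is bound and MibZ is active, so *ulmY* is transcribed.
So UlmY is produced and active.
With repressor UlmY bound, *sibD* is not transcribed.
So SibD is not produced.
Rhamnulose is present, so KulJ is active.
YilP is non-functional in this strain, so it has no effect.
With repressor KulJ bound, *quvP* is not transcribed.
So QuvP is not produced.
Ni²⁺ is present, so GorM is active.
Required activator QuvP is absent, so *sibY* is not transcribed.
So SibY is not produced.
Required activator SibY is absent, so *orvS* is not transcribed.

OFF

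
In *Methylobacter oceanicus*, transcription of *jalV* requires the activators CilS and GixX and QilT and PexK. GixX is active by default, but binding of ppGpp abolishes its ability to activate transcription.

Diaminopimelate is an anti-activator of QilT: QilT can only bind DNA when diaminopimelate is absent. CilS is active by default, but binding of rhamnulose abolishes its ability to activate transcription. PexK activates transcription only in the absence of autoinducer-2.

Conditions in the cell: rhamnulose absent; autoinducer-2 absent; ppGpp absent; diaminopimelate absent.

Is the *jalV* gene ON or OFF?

Rhamnulose is absent, so CilS is active.
ppGpp is absent, so GixX is active.
Diaminopimelate is absent, so QilT is active.
Autoinducer-2 is absent, so PexK is active.
No repressor is bound and CilS and GixX and QilT and PexK are active, so *jalV* is transcribed.

ON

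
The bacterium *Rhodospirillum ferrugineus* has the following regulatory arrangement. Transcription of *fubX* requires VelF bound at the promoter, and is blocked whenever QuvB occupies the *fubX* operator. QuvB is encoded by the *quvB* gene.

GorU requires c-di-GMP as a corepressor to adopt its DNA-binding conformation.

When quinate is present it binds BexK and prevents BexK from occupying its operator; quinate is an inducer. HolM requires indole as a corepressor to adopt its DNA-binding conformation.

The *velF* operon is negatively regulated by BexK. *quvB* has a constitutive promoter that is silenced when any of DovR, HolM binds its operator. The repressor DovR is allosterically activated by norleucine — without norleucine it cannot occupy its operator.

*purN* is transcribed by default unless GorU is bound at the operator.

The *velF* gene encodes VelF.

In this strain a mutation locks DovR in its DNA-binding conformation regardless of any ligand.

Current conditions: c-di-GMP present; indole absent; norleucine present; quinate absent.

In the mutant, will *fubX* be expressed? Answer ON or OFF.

OFF

Quinate is absent, so BexK is active.
With repressor BexK bound, *velF* is not transcribed.
So VelF is not produced.
DovR is constitutively active in this strain.
Indole is absent, so HolM is inactive.
With repressor DovR bound, *quvB* is not transcribed.
So QuvB is not produced.
Required activator VelF is absent, so *fubX* is not transcribed.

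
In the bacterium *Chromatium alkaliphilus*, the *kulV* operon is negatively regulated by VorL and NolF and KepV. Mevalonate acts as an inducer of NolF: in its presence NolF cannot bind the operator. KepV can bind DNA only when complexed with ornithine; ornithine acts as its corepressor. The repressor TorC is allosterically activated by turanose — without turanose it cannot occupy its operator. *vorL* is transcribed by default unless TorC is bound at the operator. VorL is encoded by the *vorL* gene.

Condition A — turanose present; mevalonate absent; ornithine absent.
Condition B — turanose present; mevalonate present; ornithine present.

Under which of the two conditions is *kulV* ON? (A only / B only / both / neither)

Condition A:
Turanose is present, so TorC is active.
With repressor TorC bound, *vorL* is not transcribed.
So VorL is not produced.
Mevalonate is absent, so NolF is active.
Ornithine is absent, so KepV is inactive.
With repressor NolF bound, *kulV* is not transcribed.
→ *kulV* is OFF in A.
Condition B:
Turanose is present, so TorC is active.
With repressor TorC bound, *vorL* is not transcribed.
So VorL is not produced.
Mevalonate is present, so NolF is inactive.
Ornithine is present, so KepV is active.
With repressor KepV bound, *kulV* is not transcribed.
→ *kulV* is OFF in B.

neither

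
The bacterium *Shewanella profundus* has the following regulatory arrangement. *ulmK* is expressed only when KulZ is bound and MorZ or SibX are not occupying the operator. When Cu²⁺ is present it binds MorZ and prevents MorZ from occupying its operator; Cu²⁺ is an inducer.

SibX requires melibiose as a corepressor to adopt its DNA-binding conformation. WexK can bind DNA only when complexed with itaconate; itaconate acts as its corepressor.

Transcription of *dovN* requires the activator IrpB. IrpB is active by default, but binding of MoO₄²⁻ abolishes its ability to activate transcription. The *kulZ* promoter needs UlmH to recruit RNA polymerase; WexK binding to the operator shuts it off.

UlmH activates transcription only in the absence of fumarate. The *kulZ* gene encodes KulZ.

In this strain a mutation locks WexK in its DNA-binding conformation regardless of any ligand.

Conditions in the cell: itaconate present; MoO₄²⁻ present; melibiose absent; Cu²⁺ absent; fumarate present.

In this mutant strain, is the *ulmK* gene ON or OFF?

OFF

Fumarate is present, so UlmH is inactive.
WexK is constitutively active in this strain.
With repressor WexK bound, *kulZ* is not transcribed.
So KulZ is not produced.
Cu²⁺ is absent, so MorZ is active.
Melibiose is absent, so SibX is inactive.
With repressor MorZ bound, *ulmK* is not transcribed.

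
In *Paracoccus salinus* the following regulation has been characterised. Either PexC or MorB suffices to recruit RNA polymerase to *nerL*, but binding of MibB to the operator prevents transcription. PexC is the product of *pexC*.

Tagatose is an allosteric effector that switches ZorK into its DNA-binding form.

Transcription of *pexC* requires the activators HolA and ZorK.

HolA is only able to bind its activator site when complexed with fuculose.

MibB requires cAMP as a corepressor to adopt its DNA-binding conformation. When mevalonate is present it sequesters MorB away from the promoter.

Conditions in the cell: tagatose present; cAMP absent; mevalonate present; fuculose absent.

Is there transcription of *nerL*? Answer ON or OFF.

cAMP is absent, so MibB is inactive.
Fuculose is absent, so HolA is inactive.
Tagatose is present, so ZorK is active.
Required activator HolA is absent, so *pexC* is not transcribed.
So PexC is not produced.
Mevalonate is present, so MorB is inactive.
No activator is available at the *nerL* promoter, so *nerL* is not transcribed.

OFF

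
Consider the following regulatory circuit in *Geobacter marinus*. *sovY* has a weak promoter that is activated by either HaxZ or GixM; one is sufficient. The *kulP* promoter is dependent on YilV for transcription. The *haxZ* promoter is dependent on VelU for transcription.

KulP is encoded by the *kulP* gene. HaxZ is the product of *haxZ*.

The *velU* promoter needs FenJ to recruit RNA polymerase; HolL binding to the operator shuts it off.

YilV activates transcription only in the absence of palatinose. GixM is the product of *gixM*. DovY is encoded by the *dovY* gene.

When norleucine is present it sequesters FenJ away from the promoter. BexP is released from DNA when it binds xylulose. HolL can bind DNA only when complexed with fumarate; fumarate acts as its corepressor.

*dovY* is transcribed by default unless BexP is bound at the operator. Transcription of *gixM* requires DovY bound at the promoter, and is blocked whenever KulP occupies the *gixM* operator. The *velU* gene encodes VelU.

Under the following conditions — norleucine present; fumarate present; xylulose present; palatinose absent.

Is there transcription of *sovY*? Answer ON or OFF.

OFF

Norleucine is present, so FenJ is inactive.
Fumarate is present, so HolL is active.
With repressor HolL bound, *velU* is not transcribed.
So VelU is not produced.
Required activator VelU is absent, so *haxZ* is not transcribed.
So HaxZ is not produced.
Palatinose is absent, so YilV is active.
No repressor is bound and YilV is active, so *kulP* is transcribed.
So KulP is produced and active.
Xylulose is present, so BexP is inactive.
With no repressor bound, *dovY* is transcribed.
So DovY is produced and active.
With repressor KulP bound, *gixM* is not transcribed.
So GixM is not produced.
No activator is available at the *sovY* promoter, so *sovY* is not transcribed.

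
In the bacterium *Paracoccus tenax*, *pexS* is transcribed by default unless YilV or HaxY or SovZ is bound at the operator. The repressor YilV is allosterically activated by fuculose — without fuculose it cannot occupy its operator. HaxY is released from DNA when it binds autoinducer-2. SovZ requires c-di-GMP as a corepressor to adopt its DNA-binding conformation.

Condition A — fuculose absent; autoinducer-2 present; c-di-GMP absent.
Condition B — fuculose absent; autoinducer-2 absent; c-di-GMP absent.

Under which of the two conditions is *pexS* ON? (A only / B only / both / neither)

Condition A:
Fuculose is absent, so YilV is inactive.
Autoinducer-2 is present, so HaxY is inactive.
c-di-GMP is absent, so SovZ is inactive.
With no repressor bound, *pexS* is transcribed.
→ *pexS* is ON in A.
Condition B:
Fuculose is absent, so YilV is inactive.
Autoinducer-2 is absent, so HaxY is active.
c-di-GMP is absent, so SovZ is inactive.
With repressor HaxY bound, *pexS* is not transcribed.
→ *pexS* is OFF in B.

A only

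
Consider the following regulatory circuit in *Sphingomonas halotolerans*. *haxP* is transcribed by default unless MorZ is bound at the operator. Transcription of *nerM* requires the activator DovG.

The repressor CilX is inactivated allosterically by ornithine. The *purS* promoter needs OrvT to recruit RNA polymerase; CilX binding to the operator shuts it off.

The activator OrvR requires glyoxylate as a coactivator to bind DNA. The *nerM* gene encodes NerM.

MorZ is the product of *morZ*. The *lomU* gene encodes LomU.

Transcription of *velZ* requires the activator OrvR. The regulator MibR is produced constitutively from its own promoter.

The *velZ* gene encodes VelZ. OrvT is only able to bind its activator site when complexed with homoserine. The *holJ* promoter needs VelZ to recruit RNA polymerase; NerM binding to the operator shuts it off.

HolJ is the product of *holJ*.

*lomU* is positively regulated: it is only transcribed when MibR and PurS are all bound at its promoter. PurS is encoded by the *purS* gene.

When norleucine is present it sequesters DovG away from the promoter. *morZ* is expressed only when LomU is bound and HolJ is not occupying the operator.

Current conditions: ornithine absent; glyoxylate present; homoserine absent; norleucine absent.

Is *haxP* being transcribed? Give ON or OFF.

ON

Glyoxylate is present, so OrvR is active.
No repressor is bound and OrvR is active, so *velZ* is transcribed.
So VelZ is produced and active.
Norleucine is absent, so DovG is active.
No repressor is bound and DovG is active, so *nerM* is transcribed.
So NerM is produced and active.
With repressor NerM bound, *holJ* is not transcribed.
So HolJ is not produced.
MibR is produced constitutively and is active.
Ornithine is absent, so CilX is active.
Homoserine is absent, so OrvT is inactive.
With repressor CilX bound, *purS* is not transcribed.
So PurS is not produced.
Required activator PurS is absent, so *lomU* is not transcribed.
So LomU is not produced.
Required activator LomU is absent, so *morZ* is not transcribed.
So MorZ is not produced.
With no repressor bound, *haxP* is transcribed.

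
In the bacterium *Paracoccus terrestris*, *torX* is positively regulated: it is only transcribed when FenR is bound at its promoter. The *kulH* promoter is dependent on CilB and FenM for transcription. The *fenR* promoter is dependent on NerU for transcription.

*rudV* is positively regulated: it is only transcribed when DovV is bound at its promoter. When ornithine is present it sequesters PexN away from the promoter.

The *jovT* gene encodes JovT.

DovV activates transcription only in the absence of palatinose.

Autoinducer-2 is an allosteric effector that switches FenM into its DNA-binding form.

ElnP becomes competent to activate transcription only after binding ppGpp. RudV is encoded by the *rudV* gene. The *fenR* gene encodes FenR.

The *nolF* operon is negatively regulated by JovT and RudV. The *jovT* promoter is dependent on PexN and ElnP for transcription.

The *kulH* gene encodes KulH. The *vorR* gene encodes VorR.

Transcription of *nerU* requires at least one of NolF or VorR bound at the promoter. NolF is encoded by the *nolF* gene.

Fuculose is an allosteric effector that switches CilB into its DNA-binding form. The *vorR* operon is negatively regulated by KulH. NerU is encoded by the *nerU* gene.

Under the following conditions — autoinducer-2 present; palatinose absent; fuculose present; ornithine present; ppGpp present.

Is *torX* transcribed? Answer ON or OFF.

OFF

Ornithine is present, so PexN is inactive.
ppGpp is present, so ElnP is active.
Required activator PexN is absent, so *jovT* is not transcribed.
So JovT is not produced.
Palatinose is absent, so DovV is active.
No repressor is bound and DovV is active, so *rudV* is transcribed.
So RudV is produced and active.
With repressor RudV bound, *nolF* is not transcribed.
So NolF is not produced.
Fuculose is present, so CilB is active.
Autoinducer-2 is present, so FenM is active.
No repressor is bound and CilB and FenM are active, so *kulH* is transcribed.
So KulH is produced and active.
With repressor KulH bound, *vorR* is not transcribed.
So VorR is not produced.
No activator is available at the *nerU* promoter, so *nerU* is not transcribed.
So NerU is not produced.
Required activator NerU is absent, so *fenR* is not transcribed.
So FenR is not produced.
Required activator FenR is absent, so *torX* is not transcribed.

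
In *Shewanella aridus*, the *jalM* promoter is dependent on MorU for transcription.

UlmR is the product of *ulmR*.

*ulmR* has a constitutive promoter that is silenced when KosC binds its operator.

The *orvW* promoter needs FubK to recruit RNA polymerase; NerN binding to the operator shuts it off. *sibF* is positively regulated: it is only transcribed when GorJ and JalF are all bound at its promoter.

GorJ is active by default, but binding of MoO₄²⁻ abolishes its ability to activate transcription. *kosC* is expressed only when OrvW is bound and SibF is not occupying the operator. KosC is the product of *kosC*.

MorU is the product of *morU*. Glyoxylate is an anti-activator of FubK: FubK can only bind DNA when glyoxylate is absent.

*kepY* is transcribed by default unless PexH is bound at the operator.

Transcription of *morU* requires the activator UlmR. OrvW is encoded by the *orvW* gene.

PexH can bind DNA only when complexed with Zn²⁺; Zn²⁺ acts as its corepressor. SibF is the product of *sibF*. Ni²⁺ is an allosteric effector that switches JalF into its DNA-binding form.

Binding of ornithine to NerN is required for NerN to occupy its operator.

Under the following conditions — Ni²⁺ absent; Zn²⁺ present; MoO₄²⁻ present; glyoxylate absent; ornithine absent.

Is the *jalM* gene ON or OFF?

MoO₄²⁻ is present, so GorJ is inactive.
Ni²⁺ is absent, so JalF is inactive.
Required activator GorJ is absent, so *sibF* is not transcribed.
So SibF is not produced.
Ornithine is absent, so NerN is inactive.
Glyoxylate is absent, so FubK is active.
No repressor is bound and FubK is active, so *orvW* is transcribed.
So OrvW is produced and active.
No repressor is bound and OrvW is active, so *kosC* is transcribed.
So KosC is produced and active.
With repressor KosC bound, *ulmR* is not transcribed.
So UlmR is not produced.
Required activator UlmR is absent, so *morU* is not transcribed.
So MorU is not produced.
Required activator MorU is absent, so *jalM* is not transcribed.

OFF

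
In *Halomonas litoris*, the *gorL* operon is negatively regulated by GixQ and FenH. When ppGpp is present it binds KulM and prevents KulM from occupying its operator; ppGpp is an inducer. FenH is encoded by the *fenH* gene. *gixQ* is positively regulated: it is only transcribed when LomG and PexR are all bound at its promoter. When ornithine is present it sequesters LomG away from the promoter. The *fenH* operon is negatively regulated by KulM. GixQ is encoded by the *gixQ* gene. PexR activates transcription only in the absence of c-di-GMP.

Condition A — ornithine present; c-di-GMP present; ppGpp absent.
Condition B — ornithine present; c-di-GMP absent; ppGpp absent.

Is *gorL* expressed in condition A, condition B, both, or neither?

Condition A:
Ornithine is present, so LomG is inactive.
c-di-GMP is present, so PexR is inactive.
Required activator LomG is absent, so *gixQ* is not transcribed.
So GixQ is not produced.
ppGpp is absent, so KulM is active.
With repressor KulM bound, *fenH* is not transcribed.
So FenH is not produced.
With no repressor bound, *gorL* is transcribed.
→ *gorL* is ON in A.
Condition B:
Ornithine is present, so LomG is inactive.
c-di-GMP is absent, so PexR is active.
Required activator LomG is absent, so *gixQ* is not transcribed.
So GixQ is not produced.
ppGpp is absent, so KulM is active.
With repressor KulM bound, *fenH* is not transcribed.
So FenH is not produced.
With no repressor bound, *gorL* is transcribed.
→ *gorL* is ON in B.

both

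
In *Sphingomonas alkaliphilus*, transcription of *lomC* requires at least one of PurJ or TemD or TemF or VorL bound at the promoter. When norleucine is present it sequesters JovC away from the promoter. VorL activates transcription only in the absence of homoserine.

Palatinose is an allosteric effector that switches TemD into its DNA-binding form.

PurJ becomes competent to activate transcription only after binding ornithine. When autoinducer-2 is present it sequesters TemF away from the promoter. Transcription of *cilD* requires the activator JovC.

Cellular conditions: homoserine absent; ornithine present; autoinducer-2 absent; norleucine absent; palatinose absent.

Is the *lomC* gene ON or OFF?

Ornithine is present, so PurJ is active.
Palatinose is absent, so TemD is inactive.
Autoinducer-2 is absent, so TemF is active.
Homoserine is absent, so VorL is active.
Activator PurJ is present, so *lomC* is transcribed.

ON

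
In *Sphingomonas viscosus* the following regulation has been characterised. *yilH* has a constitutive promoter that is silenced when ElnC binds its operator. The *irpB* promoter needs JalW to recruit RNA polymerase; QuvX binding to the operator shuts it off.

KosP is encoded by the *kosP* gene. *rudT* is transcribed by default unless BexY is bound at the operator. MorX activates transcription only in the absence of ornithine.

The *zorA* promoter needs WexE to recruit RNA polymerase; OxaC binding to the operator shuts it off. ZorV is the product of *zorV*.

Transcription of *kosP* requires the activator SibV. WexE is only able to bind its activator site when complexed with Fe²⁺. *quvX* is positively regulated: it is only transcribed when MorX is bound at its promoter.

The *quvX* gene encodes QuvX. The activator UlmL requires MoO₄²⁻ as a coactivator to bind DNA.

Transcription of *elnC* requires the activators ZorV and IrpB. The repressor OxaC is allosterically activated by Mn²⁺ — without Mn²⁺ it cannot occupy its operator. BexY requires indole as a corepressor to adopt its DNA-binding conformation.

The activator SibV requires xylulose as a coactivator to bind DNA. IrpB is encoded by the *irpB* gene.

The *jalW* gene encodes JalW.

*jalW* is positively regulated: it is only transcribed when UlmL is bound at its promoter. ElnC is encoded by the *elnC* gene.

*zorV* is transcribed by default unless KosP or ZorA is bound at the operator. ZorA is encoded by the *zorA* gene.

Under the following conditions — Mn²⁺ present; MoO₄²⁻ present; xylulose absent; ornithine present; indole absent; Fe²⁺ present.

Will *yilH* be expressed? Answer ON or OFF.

OFF

Xylulose is absent, so SibV is inactive.
Required activator SibV is absent, so *kosP* is not transcribed.
So KosP is not produced.
Mn²⁺ is present, so OxaC is active.
Fe²⁺ is present, so WexE is active.
With repressor OxaC bound, *zorA* is not transcribed.
So ZorA is not produced.
With no repressor bound, *zorV* is transcribed.
So ZorV is produced and active.
MoO₄²⁻ is present, so UlmL is active.
No repressor is bound and UlmL is active, so *jalW* is transcribed.
So JalW is produced and active.
Ornithine is present, so MorX is inactive.
Required activator MorX is absent, so *quvX* is not transcribed.
So QuvX is not produced.
No repressor is bound and JalW is active, so *irpB* is transcribed.
So IrpB is produced and active.
No repressor is bound and ZorV and IrpB are active, so *elnC* is transcribed.
So ElnC is produced and active.
With repressor ElnC bound, *yilH* is not transcribed.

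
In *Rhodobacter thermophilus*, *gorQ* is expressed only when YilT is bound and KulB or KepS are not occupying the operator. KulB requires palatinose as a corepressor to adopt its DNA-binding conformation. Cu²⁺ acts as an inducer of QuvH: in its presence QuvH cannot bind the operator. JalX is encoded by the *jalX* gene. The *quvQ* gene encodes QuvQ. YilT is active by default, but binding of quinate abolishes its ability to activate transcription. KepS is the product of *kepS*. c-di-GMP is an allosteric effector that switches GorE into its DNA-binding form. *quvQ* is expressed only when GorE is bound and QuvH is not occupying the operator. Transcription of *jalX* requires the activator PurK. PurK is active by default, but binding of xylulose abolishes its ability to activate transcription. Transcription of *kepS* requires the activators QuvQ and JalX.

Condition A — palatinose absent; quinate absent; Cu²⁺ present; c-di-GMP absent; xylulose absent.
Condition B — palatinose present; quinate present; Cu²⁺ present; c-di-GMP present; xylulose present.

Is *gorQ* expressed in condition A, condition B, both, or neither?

Condition A:
Palatinose is absent, so KulB is inactive.
Quinate is absent, so YilT is active.
Cu²⁺ is present, so QuvH is inactive.
c-di-GMP is absent, so GorE is inactive.
Required activator GorE is absent, so *quvQ* is not transcribed.
So QuvQ is not produced.
Xylulose is absent, so PurK is active.
No repressor is bound and PurK is active, so *jalX* is transcribed.
So JalX is produced and active.
Required activator QuvQ is absent, so *kepS* is not transcribed.
So KepS is not produced.
No repressor is bound and YilT is active, so *gorQ* is transcribed.
→ *gorQ* is ON in A.
Condition B:
Palatinose is present, so KulB is active.
Quinate is present, so YilT is inactive.
Cu²⁺ is present, so QuvH is inactive.
c-di-GMP is present, so GorE is active.
No repressor is bound and GorE is active, so *quvQ* is transcribed.
So QuvQ is produced and active.
Xylulose is present, so PurK is inactive.
Required activator PurK is absent, so *jalX* is not transcribed.
So JalX is not produced.
Required activator JalX is absent, so *kepS* is not transcribed.
So KepS is not produced.
With repressor KulB bound, *gorQ* is not transcribed.
→ *gorQ* is OFF in B.

A only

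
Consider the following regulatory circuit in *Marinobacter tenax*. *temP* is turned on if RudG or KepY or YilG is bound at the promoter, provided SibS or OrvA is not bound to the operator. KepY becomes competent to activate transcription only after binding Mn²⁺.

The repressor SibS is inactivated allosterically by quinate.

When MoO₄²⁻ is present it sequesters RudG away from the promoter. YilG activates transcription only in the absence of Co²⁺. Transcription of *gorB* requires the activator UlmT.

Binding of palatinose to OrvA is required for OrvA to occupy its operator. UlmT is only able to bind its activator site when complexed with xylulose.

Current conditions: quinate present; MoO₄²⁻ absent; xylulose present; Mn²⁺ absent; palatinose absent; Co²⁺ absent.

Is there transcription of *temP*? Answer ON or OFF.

ON

MoO₄²⁻ is absent, so RudG is active.
Quinate is present, so SibS is inactive.
Mn²⁺ is absent, so KepY is inactive.
Co²⁺ is absent, so YilG is active.
Palatinose is absent, so OrvA is inactive.
Activator RudG is present, so *temP* is transcribed.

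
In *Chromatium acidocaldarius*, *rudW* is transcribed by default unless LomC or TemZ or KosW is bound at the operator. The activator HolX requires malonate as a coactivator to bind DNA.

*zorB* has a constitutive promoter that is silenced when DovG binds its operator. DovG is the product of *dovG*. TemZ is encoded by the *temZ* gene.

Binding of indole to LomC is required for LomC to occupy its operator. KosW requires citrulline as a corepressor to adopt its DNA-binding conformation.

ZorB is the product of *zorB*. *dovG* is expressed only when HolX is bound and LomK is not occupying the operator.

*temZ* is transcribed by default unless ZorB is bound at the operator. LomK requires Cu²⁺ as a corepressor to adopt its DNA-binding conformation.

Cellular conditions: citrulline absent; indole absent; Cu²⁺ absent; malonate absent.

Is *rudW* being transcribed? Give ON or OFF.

ON

Indole is absent, so LomC is inactive.
Cu²⁺ is absent, so LomK is inactive.
Malonate is absent, so HolX is inactive.
Required activator HolX is absent, so *dovG* is not transcribed.
So DovG is not produced.
With no repressor bound, *zorB* is transcribed.
So ZorB is produced and active.
With repressor ZorB bound, *temZ* is not transcribed.
So TemZ is not produced.
Citrulline is absent, so KosW is inactive.
With no repressor bound, *rudW* is transcribed.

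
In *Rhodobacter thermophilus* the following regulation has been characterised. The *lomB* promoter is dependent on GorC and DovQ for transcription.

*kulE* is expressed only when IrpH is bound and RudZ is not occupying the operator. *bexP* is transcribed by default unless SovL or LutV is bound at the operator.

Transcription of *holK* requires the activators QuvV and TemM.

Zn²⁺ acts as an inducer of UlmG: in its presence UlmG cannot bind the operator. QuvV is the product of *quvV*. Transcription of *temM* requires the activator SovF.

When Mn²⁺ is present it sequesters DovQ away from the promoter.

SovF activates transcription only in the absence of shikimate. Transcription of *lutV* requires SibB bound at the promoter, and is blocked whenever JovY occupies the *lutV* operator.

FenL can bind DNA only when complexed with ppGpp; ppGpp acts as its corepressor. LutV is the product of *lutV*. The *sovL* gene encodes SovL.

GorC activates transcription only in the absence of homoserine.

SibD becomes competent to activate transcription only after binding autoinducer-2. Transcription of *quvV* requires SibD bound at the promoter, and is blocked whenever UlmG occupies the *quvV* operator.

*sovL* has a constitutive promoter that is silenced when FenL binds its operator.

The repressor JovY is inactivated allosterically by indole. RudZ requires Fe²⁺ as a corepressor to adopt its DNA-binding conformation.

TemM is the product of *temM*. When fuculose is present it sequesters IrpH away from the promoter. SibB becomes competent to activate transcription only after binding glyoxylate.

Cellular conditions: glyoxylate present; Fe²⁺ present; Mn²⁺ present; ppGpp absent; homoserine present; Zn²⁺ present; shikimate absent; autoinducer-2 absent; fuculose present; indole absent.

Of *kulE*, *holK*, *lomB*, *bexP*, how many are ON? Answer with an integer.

Fe²⁺ is present, so RudZ is active.
Fuculose is present, so IrpH is inactive.
With repressor RudZ bound, *kulE* is not transcribed.
→ *kulE* is OFF.
Autoinducer-2 is absent, so SibD is inactive.
Zn²⁺ is present, so UlmG is inactive.
Required activator SibD is absent, so *quvV* is not transcribed.
So QuvV is not produced.
Shikimate is absent, so SovF is active.
No repressor is bound and SovF is active, so *temM* is transcribed.
So TemM is produced and active.
Required activator QuvV is absent, so *holK* is not transcribed.
→ *holK* is OFF.
Homoserine is present, so GorC is inactive.
Mn²⁺ is present, so DovQ is inactive.
Required activator GorC is absent, so *lomB* is not transcribed.
→ *lomB* is OFF.
ppGpp is absent, so FenL is inactive.
With no repressor bound, *sovL* is transcribed.
So SovL is produced and active.
Glyoxylate is present, so SibB is active.
Indole is absent, so JovY is active.
With repressor JovY bound, *lutV* is not transcribed.
So LutV is not produced.
With repressor SovL bound, *bexP* is not transcribed.
→ *bexP* is OFF.
0 of the 4 genes are transcribed.

0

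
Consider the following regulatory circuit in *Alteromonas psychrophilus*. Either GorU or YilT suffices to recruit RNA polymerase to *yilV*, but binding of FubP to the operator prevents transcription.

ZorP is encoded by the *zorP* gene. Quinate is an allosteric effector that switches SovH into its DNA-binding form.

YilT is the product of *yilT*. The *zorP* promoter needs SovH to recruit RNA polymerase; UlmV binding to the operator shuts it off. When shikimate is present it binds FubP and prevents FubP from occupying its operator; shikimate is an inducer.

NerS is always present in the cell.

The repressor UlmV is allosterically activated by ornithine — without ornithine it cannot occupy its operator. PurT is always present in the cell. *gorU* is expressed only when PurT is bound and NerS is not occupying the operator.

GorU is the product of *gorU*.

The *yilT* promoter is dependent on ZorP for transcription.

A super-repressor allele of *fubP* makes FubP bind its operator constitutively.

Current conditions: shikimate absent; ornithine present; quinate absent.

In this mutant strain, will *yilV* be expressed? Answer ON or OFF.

NerS is produced constitutively and is active.
PurT is produced constitutively and is active.
With repressor NerS bound, *gorU* is not transcribed.
So GorU is not produced.
Ornithine is present, so UlmV is active.
Quinate is absent, so SovH is inactive.
With repressor UlmV bound, *zorP* is not transcribed.
So ZorP is not produced.
Required activator ZorP is absent, so *yilT* is not transcribed.
So YilT is not produced.
FubP is constitutively active in this strain.
With repressor FubP bound, *yilV* is not transcribed.

OFF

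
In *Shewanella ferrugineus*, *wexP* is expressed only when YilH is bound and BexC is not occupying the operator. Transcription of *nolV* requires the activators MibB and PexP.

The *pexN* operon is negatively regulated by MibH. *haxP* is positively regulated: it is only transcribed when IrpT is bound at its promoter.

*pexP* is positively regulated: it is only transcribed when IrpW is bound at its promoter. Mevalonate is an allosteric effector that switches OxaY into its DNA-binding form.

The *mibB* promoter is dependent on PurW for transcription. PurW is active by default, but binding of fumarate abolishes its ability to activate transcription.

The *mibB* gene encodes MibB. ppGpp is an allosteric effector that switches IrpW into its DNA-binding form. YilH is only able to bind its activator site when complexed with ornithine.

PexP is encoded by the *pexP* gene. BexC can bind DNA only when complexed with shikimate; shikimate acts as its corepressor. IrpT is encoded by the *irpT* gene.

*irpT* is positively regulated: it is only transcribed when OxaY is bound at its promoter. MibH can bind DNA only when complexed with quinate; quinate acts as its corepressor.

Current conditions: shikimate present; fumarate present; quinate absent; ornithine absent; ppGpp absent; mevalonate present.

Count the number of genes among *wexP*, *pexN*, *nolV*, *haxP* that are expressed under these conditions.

2

Shikimate is present, so BexC is active.
Ornithine is absent, so YilH is inactive.
With repressor BexC bound, *wexP* is not transcribed.
→ *wexP* is OFF.
Quinate is absent, so MibH is inactive.
With no repressor bound, *pexN* is transcribed.
→ *pexN* is ON.
Fumarate is present, so PurW is inactive.
Required activator PurW is absent, so *mibB* is not transcribed.
So MibB is not produced.
ppGpp is absent, so IrpW is inactive.
Required activator IrpW is absent, so *pexP* is not transcribed.
So PexP is not produced.
Required activator MibB is absent, so *nolV* is not transcribed.
→ *nolV* is OFF.
Mevalonate is present, so OxaY is active.
No repressor is bound and OxaY is active, so *irpT* is transcribed.
So IrpT is produced and active.
No repressor is bound and IrpT is active, so *haxP* is transcribed.
→ *haxP* is ON.
2 of the 4 genes are transcribed.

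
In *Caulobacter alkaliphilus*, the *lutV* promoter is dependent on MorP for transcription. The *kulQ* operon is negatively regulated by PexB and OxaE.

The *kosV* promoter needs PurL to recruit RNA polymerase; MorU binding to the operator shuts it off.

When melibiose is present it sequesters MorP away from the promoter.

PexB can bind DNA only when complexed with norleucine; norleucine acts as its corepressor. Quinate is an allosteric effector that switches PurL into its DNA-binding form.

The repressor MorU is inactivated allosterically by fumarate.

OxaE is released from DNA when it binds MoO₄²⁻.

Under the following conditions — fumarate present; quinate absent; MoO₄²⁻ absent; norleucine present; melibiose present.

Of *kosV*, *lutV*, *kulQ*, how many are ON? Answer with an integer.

Quinate is absent, so PurL is inactive.
Fumarate is present, so MorU is inactive.
Required activator PurL is absent, so *kosV* is not transcribed.
→ *kosV* is OFF.
Melibiose is present, so MorP is inactive.
Required activator MorP is absent, so *lutV* is not transcribed.
→ *lutV* is OFF.
Norleucine is present, so PexB is active.
MoO₄²⁻ is absent, so OxaE is active.
With repressor PexB bound, *kulQ* is not transcribed.
→ *kulQ* is OFF.
0 of the 3 genes are transcribed.

0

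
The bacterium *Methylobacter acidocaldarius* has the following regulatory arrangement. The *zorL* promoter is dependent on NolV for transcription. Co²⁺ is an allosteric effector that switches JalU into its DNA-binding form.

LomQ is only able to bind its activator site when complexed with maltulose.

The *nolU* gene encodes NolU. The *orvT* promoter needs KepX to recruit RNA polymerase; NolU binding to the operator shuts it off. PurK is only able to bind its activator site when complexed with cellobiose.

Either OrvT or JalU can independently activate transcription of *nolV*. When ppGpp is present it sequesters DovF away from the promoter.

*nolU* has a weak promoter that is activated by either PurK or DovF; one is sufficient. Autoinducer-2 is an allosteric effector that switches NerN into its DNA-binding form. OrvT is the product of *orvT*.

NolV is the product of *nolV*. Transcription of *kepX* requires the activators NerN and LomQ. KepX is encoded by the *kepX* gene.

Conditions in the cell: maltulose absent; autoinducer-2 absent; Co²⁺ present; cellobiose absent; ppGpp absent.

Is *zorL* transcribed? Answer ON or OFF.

Cellobiose is absent, so PurK is inactive.
ppGpp is absent, so DovF is active.
Activator DovF is present, so *nolU* is transcribed.
So NolU is produced and active.
Autoinducer-2 is absent, so NerN is inactive.
Maltulose is absent, so LomQ is inactive.
Required activator NerN is absent, so *kepX* is not transcribed.
So KepX is not produced.
With repressor NolU bound, *orvT* is not transcribed.
So OrvT is not produced.
Co²⁺ is present, so JalU is active.
Activator JalU is present, so *nolV* is transcribed.
So NolV is produced and active.
No repressor is bound and NolV is active, so *zorL* is transcribed.

ON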